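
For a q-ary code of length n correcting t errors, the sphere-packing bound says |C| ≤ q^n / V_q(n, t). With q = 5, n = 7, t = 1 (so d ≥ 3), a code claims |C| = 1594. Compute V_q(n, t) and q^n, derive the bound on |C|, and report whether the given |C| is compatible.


V_q(n, t) = 29, q^n = 78125, Hamming bound = 2693, |C| = 1594 ≤ bound (satisfied).

Step 1: Compute V_q(n, t) = Σ_{j=0}^1 C(n, j) (q−1)^j.
  j = 0: C(7,0)·(4)^0 = 1·1 = 1.
  j = 1: C(7,1)·(4)^1 = 7·4 = 28.
  V_q(n, t) = 1 + 28 = 29.
Step 2: q^n = 5^7 = 78125.
Step 3: Hamming bound ⌊q^n / V_q(n,t)⌋ = ⌊78125/29⌋ = 2693.
Step 4: Compare |C| = 1594 to 2693: satisfied.
The claimed |C| lies below the Hamming bound.


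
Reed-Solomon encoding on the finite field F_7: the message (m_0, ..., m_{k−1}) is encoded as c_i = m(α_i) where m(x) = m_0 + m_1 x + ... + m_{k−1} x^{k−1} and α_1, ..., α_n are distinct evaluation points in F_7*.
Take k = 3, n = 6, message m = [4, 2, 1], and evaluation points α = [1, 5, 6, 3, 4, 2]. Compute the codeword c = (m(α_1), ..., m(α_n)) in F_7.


c = [0, 4, 3, 5, 0, 5]

Message polynomial: m(x) = 4 + 2·x + 1·x^2 (mod 7).
For each evaluation point α_i, compute m(α_i) mod 7:
  α_1 = 1: Horner steps 1 → 3 → 0, so m(1) = 0.
  α_2 = 5: Horner steps 1 → 0 → 4, so m(5) = 4.
  α_3 = 6: Horner steps 1 → 1 → 3, so m(6) = 3.
  α_4 = 3: Horner steps 1 → 5 → 5, so m(3) = 5.
  α_5 = 4: Horner steps 1 → 6 → 0, so m(4) = 0.
  α_6 = 2: Horner steps 1 → 4 → 5, so m(2) = 5.
Codeword c = [0, 4, 3, 5, 0, 5] ∈ F_7^6.


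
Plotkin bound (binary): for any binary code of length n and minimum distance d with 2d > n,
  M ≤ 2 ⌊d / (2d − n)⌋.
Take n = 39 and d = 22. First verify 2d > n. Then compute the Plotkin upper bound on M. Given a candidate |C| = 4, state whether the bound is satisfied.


Plotkin bound M ≤ 8; given |C| = 4 ≤ bound (satisfied).

Check applicability: 2d = 44, n = 39.
2d − n = 5 > 0, so Plotkin applies.
Compute d/(2d−n) = 22/5 ≈ 4.4000.
⌊d/(2d−n)⌋ = 4.
Plotkin bound: M ≤ 2·4 = 8.
Given |C| = 4, check: satisfied.
This |C| is below the Plotkin bound.


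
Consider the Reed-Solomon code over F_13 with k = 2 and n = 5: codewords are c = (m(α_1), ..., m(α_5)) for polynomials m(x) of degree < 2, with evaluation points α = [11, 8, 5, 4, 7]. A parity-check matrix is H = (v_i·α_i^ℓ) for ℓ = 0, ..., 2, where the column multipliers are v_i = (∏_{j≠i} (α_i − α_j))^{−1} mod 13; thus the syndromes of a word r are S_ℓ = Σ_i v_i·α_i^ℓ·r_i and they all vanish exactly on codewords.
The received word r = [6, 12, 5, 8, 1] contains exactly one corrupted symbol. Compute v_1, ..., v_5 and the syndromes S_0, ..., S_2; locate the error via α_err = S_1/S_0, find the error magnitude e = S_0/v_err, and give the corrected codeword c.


S = (11, 5, 7), error at position 4, error magnitude e = 1, c = [6, 12, 5, 7, 1].

Step 1: column multipliers v_i = (∏_{j≠i}(α_i − α_j))^{−1} mod 13.
  i = 1 (α = 11): (11−8)(11−5)(11−4)(11−7) = 3·6·7·4 = 504 ≡ 10, so v_1 = 10^{−1} = 4 (mod 13).
  i = 2 (α = 8): (8−11)(8−5)(8−4)(8−7) = (−3)·3·4·1 = −36 ≡ 3, so v_2 = 3^{−1} = 9 (mod 13).
  i = 3 (α = 5): (5−11)(5−8)(5−4)(5−7) = (−6)·(−3)·1·(−2) = −36 ≡ 3, so v_3 = 3^{−1} = 9 (mod 13).
  i = 4 (α = 4): (4−11)(4−8)(4−5)(4−7) = (−7)·(−4)·(−1)·(−3) = 84 ≡ 6, so v_4 = 6^{−1} = 11 (mod 13).
  i = 5 (α = 7): (7−11)(7−8)(7−5)(7−4) = (−4)·(−1)·2·3 = 24 ≡ 11, so v_5 = 11^{−1} = 6 (mod 13).
  v = [4, 9, 9, 11, 6].
Step 2: syndromes of r = [6, 12, 5, 8, 1] (all sums mod 13).
  S_0 = Σ v_i r_i = 4·6 + 9·12 + 9·5 + 11·8 + 6·1 = 271 ≡ 11.
  S_1 = Σ v_i α_i r_i = 4·11·6 + 9·8·12 + 9·5·5 + 11·4·8 + 6·7·1 = 1747 ≡ 5.
  α_i^2 mod 13 = [4, 12, 12, 3, 10].
  S_2 = Σ v_i α_i^2 r_i = 4·4·6 + 9·12·12 + 9·12·5 + 11·3·8 + 6·10·1 = 2256 ≡ 7.
  S = (11, 5, 7) ≠ 0, so r is not a codeword (an error is present).
Step 3: locate the error. For a single error e at position i, S_ℓ = v_i·e·α_i^ℓ, so α_err = S_1/S_0.
  S_0^{−1} = 11^{−1} = 6 (mod 13), so α_err = 5·6 = 30 ≡ 4 = α_4. Error position i = 4.
  Consistency check: S_2/S_1 = 7·8 = 56 ≡ 4 = α_err ✓ (single-error assumption holds).
Step 4: error magnitude e = S_0/v_4 = S_0·∏_{j≠4}(α_4 − α_j) = 11·6 = 66 ≡ 1 (mod 13).
Step 5: correct position 4: c_4 = r_4 − e = 8 − 1 ≡ 7 (mod 13). Hence c = [6, 12, 5, 7, 1].
  Check: interpolating c through the α_i gives m(x) = 2 + 11·x (degree < 2) with m(α_i) = c_i for every i, so c is indeed a codeword.


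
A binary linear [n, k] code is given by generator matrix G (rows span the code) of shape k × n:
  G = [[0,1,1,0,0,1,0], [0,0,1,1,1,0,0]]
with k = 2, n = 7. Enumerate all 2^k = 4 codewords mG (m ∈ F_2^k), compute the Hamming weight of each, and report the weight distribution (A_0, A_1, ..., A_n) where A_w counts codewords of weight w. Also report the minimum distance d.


Weight distribution: A_0 = 1, A_3 = 2, A_4 = 1. Minimum distance d = 3.

Enumerate all 2^2 = 4 messages m ∈ F_2^2.
For each, compute codeword c = mG in F_2^7, then tally its weight.
  m = 00 → c = 0000000, weight = 0.
  m = 10 → c = 0110010, weight = 3.
  m = 01 → c = 0011100, weight = 3.
  m = 11 → c = 0101110, weight = 4.
Tally weights:
  weight 0: 1 codewords.
  weight 3: 2 codewords.
  weight 4: 1 codewords.
Minimum distance d = smallest w > 0 with A_w > 0 = 3.
Sanity: Σ A_w = 4 = 2^2 = 4 ✓.


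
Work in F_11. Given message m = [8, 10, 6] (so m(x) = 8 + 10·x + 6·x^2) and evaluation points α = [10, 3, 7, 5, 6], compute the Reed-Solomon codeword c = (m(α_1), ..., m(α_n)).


c = [4, 4, 9, 10, 9]

Message polynomial: m(x) = 8 + 10·x + 6·x^2 (mod 11).
For each evaluation point α_i, compute m(α_i) mod 11:
  α_1 = 10: Horner steps 6 → 4 → 4, so m(10) = 4.
  α_2 = 3: Horner steps 6 → 6 → 4, so m(3) = 4.
  α_3 = 7: Horner steps 6 → 8 → 9, so m(7) = 9.
  α_4 = 5: Horner steps 6 → 7 → 10, so m(5) = 10.
  α_5 = 6: Horner steps 6 → 2 → 9, so m(6) = 9.
Codeword c = [4, 4, 9, 10, 9] ∈ F_11^5.


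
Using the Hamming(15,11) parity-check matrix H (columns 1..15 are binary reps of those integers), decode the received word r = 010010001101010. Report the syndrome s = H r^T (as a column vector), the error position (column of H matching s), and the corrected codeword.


s = (0, 1, 1, 0)^T, error position = 6, corrected codeword c = 010011001101010

Compute s = H r^T mod 2 one row at a time:
  s_1 = 0 + 1 + 1 + 0 + 1 + 0 + 1 + 0 = 4 ≡ 0 (mod 2).
  s_2 = 0 + 1 + 0 + 0 + 1 + 0 + 1 + 0 = 3 ≡ 1 (mod 2).
  s_3 = 1 + 0 + 0 + 0 + 1 + 0 + 1 + 0 = 3 ≡ 1 (mod 2).
  s_4 = 0 + 0 + 1 + 0 + 1 + 0 + 0 + 0 = 2 ≡ 0 (mod 2).
s = (0, 1, 1, 0)^T — this equals column 6 of H (binary 0110), so error is at position 6.
Correct: flip bit 6 of r = 010010001101010 to get c = 010011001101010.


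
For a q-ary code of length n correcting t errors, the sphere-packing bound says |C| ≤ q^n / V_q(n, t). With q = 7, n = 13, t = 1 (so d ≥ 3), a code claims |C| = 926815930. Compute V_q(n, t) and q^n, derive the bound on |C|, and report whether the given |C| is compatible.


V_q(n, t) = 79, q^n = 96889010407, Hamming bound = 1226443169, |C| = 926815930 ≤ bound (satisfied).

Step 1: Compute V_q(n, t) = Σ_{j=0}^1 C(n, j) (q−1)^j.
  j = 0: C(13,0)·(6)^0 = 1·1 = 1.
  j = 1: C(13,1)·(6)^1 = 13·6 = 78.
  V_q(n, t) = 1 + 78 = 79.
Step 2: q^n = 7^13 = 96889010407.
Step 3: Hamming bound ⌊q^n / V_q(n,t)⌋ = ⌊96889010407/79⌋ = 1226443169.
Step 4: Compare |C| = 926815930 to 1226443169: satisfied.
The claimed |C| lies below the Hamming bound.


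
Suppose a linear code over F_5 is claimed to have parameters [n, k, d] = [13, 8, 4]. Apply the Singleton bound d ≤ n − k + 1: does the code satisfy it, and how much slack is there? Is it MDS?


Singleton RHS = n − k + 1 = 6, slack = 2, bound satisfied, not MDS.

Singleton bound: d ≤ n − k + 1.
Here n = 13, k = 8, so n − k + 1 = 6.
Given d = 4, check d ≤ 6: YES.
Slack = (n − k + 1) − d = 2.
The code is NOT MDS (slack = 2 > 0).
Description: the claimed parameters are [13, 8, 4]_5; such a code would be non-MDS.


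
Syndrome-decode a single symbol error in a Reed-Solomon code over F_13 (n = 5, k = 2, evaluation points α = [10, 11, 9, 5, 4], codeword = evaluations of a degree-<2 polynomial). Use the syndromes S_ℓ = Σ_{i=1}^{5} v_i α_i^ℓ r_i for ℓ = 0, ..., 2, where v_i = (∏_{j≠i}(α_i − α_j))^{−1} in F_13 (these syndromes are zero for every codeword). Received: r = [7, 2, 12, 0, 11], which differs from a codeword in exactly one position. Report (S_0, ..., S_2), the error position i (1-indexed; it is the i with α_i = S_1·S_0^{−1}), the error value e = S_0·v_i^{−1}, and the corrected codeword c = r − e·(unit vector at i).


S = (2, 10, 11), error at position 4, error magnitude e = 7, c = [7, 2, 12, 6, 11].

Step 1: column multipliers v_i = (∏_{j≠i}(α_i − α_j))^{−1} mod 13.
  i = 1 (α = 10): (10−11)(10−9)(10−5)(10−4) = (−1)·1·5·6 = −30 ≡ 9, so v_1 = 9^{−1} = 3 (mod 13).
  i = 2 (α = 11): (11−10)(11−9)(11−5)(11−4) = 1·2·6·7 = 84 ≡ 6, so v_2 = 6^{−1} = 11 (mod 13).
  i = 3 (α = 9): (9−10)(9−11)(9−5)(9−4) = (−1)·(−2)·4·5 = 40 ≡ 1, so v_3 = 1^{−1} = 1 (mod 13).
  i = 4 (α = 5): (5−10)(5−11)(5−9)(5−4) = (−5)·(−6)·(−4)·1 = −120 ≡ 10, so v_4 = 10^{−1} = 4 (mod 13).
  i = 5 (α = 4): (4−10)(4−11)(4−9)(4−5) = (−6)·(−7)·(−5)·(−1) = 210 ≡ 2, so v_5 = 2^{−1} = 7 (mod 13).
  v = [3, 11, 1, 4, 7].
Step 2: syndromes of r = [7, 2, 12, 0, 11] (all sums mod 13).
  S_0 = Σ v_i r_i = 3·7 + 11·2 + 1·12 + 4·0 + 7·11 = 132 ≡ 2.
  S_1 = Σ v_i α_i r_i = 3·10·7 + 11·11·2 + 1·9·12 + 4·5·0 + 7·4·11 = 868 ≡ 10.
  α_i^2 mod 13 = [9, 4, 3, 12, 3].
  S_2 = Σ v_i α_i^2 r_i = 3·9·7 + 11·4·2 + 1·3·12 + 4·12·0 + 7·3·11 = 544 ≡ 11.
  S = (2, 10, 11) ≠ 0, so r is not a codeword (an error is present).
Step 3: locate the error. For a single error e at position i, S_ℓ = v_i·e·α_i^ℓ, so α_err = S_1/S_0.
  S_0^{−1} = 2^{−1} = 7 (mod 13), so α_err = 10·7 = 70 ≡ 5 = α_4. Error position i = 4.
  Consistency check: S_2/S_1 = 11·4 = 44 ≡ 5 = α_err ✓ (single-error assumption holds).
Step 4: error magnitude e = S_0/v_4 = S_0·∏_{j≠4}(α_4 − α_j) = 2·10 = 20 ≡ 7 (mod 13).
Step 5: correct position 4: c_4 = r_4 − e = 0 − 7 ≡ 6 (mod 13). Hence c = [7, 2, 12, 6, 11].
  Check: interpolating c through the α_i gives m(x) = 5 + 8·x (degree < 2) with m(α_i) = c_i for every i, so c is indeed a codeword.


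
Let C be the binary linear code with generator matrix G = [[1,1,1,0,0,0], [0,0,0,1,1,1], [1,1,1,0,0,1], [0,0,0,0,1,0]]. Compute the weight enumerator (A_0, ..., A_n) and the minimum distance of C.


Weight distribution: A_0 = 1, A_1 = 3, A_2 = 3, A_3 = 2, A_4 = 3, A_5 = 3, A_6 = 1. Minimum distance d = 1.

Enumerate all 2^4 = 16 messages m ∈ F_2^4.
For each, compute codeword c = mG in F_2^6, then tally its weight.
  m = 0000 → c = 000000, weight = 0.
  m = 1000 → c = 111000, weight = 3.
  m = 0100 → c = 000111, weight = 3.
  m = 1100 → c = 111111, weight = 6.
  m = 0010 → c = 111001, weight = 4.
  m = 1010 → c = 000001, weight = 1.
  m = 0110 → c = 111110, weight = 5.
  m = 1110 → c = 000110, weight = 2.
  m = 0001 → c = 000010, weight = 1.
  m = 1001 → c = 111010, weight = 4.
  m = 0101 → c = 000101, weight = 2.
  m = 1101 → c = 111101, weight = 5.
  m = 0011 → c = 111011, weight = 5.
  m = 1011 → c = 000011, weight = 2.
  m = 0111 → c = 111100, weight = 4.
  m = 1111 → c = 000100, weight = 1.
Tally weights:
  weight 0: 1 codewords.
  weight 1: 3 codewords.
  weight 2: 3 codewords.
  weight 3: 2 codewords.
  weight 4: 3 codewords.
  weight 5: 3 codewords.
  weight 6: 1 codewords.
Minimum distance d = smallest w > 0 with A_w > 0 = 1.
Sanity: Σ A_w = 16 = 2^4 = 16 ✓.


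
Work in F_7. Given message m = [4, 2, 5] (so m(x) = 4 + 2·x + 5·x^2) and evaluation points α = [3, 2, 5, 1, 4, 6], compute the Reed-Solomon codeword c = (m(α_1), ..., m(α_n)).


c = [6, 0, 6, 4, 1, 0]

Message polynomial: m(x) = 4 + 2·x + 5·x^2 (mod 7).
For each evaluation point α_i, compute m(α_i) mod 7:
  α_1 = 3: Horner steps 5 → 3 → 6, so m(3) = 6.
  α_2 = 2: Horner steps 5 → 5 → 0, so m(2) = 0.
  α_3 = 5: Horner steps 5 → 6 → 6, so m(5) = 6.
  α_4 = 1: Horner steps 5 → 0 → 4, so m(1) = 4.
  α_5 = 4: Horner steps 5 → 1 → 1, so m(4) = 1.
  α_6 = 6: Horner steps 5 → 4 → 0, so m(6) = 0.
Codeword c = [6, 0, 6, 4, 1, 0] ∈ F_7^6.


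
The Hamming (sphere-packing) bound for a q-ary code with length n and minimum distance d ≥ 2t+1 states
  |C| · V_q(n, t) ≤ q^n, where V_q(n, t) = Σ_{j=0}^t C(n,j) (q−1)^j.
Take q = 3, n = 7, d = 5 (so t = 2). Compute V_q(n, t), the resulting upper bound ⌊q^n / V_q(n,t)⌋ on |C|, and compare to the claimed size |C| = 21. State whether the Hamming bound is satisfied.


V_q(n, t) = 99, q^n = 2187, Hamming bound = 22, |C| = 21 ≤ bound (satisfied).

Step 1: Compute V_q(n, t) = Σ_{j=0}^2 C(n, j) (q−1)^j.
  j = 0: C(7,0)·(2)^0 = 1·1 = 1.
  j = 1: C(7,1)·(2)^1 = 7·2 = 14.
  j = 2: C(7,2)·(2)^2 = 21·4 = 84.
  V_q(n, t) = 1 + 14 + 84 = 99.
Step 2: q^n = 3^7 = 2187.
Step 3: Hamming bound ⌊q^n / V_q(n,t)⌋ = ⌊2187/99⌋ = 22.
Step 4: Compare |C| = 21 to 22: satisfied.
The claimed |C| lies below the Hamming bound.


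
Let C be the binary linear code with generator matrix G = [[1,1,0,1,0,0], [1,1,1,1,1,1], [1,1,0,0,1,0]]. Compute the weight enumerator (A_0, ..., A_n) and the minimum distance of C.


Weight distribution: A_0 = 1, A_2 = 1, A_3 = 4, A_4 = 1, A_6 = 1. Minimum distance d = 2.

Enumerate all 2^3 = 8 messages m ∈ F_2^3.
For each, compute codeword c = mG in F_2^6, then tally its weight.
  m = 000 → c = 000000, weight = 0.
  m = 100 → c = 110100, weight = 3.
  m = 010 → c = 111111, weight = 6.
  m = 110 → c = 001011, weight = 3.
  m = 001 → c = 110010, weight = 3.
  m = 101 → c = 000110, weight = 2.
  m = 011 → c = 001101, weight = 3.
  m = 111 → c = 111001, weight = 4.
Tally weights:
  weight 0: 1 codewords.
  weight 2: 1 codewords.
  weight 3: 4 codewords.
  weight 4: 1 codewords.
  weight 6: 1 codewords.
Minimum distance d = smallest w > 0 with A_w > 0 = 2.
Sanity: Σ A_w = 8 = 2^3 = 8 ✓.


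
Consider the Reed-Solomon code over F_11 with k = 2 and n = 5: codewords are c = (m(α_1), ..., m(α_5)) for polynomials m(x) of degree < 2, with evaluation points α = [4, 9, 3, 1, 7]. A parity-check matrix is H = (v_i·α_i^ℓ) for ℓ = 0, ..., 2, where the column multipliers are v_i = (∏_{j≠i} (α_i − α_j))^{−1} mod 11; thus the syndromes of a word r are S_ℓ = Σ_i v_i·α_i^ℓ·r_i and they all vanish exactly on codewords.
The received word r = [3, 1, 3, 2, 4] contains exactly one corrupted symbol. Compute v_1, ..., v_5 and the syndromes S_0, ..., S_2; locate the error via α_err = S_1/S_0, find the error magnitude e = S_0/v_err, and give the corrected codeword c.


S = (10, 8, 2), error at position 3, error magnitude e = 4, c = [3, 1, 10, 2, 4].

Step 1: column multipliers v_i = (∏_{j≠i}(α_i − α_j))^{−1} mod 11.
  i = 1 (α = 4): (4−9)(4−3)(4−1)(4−7) = (−5)·1·3·(−3) = 45 ≡ 1, so v_1 = 1^{−1} = 1 (mod 11).
  i = 2 (α = 9): (9−4)(9−3)(9−1)(9−7) = 5·6·8·2 = 480 ≡ 7, so v_2 = 7^{−1} = 8 (mod 11).
  i = 3 (α = 3): (3−4)(3−9)(3−1)(3−7) = (−1)·(−6)·2·(−4) = −48 ≡ 7, so v_3 = 7^{−1} = 8 (mod 11).
  i = 4 (α = 1): (1−4)(1−9)(1−3)(1−7) = (−3)·(−8)·(−2)·(−6) = 288 ≡ 2, so v_4 = 2^{−1} = 6 (mod 11).
  i = 5 (α = 7): (7−4)(7−9)(7−3)(7−1) = 3·(−2)·4·6 = −144 ≡ 10, so v_5 = 10^{−1} = 10 (mod 11).
  v = [1, 8, 8, 6, 10].
Step 2: syndromes of r = [3, 1, 3, 2, 4] (all sums mod 11).
  S_0 = Σ v_i r_i = 1·3 + 8·1 + 8·3 + 6·2 + 10·4 = 87 ≡ 10.
  S_1 = Σ v_i α_i r_i = 1·4·3 + 8·9·1 + 8·3·3 + 6·1·2 + 10·7·4 = 448 ≡ 8.
  α_i^2 mod 11 = [5, 4, 9, 1, 5].
  S_2 = Σ v_i α_i^2 r_i = 1·5·3 + 8·4·1 + 8·9·3 + 6·1·2 + 10·5·4 = 475 ≡ 2.
  S = (10, 8, 2) ≠ 0, so r is not a codeword (an error is present).
Step 3: locate the error. For a single error e at position i, S_ℓ = v_i·e·α_i^ℓ, so α_err = S_1/S_0.
  S_0^{−1} = 10^{−1} = 10 (mod 11), so α_err = 8·10 = 80 ≡ 3 = α_3. Error position i = 3.
  Consistency check: S_2/S_1 = 2·7 = 14 ≡ 3 = α_err ✓ (single-error assumption holds).
Step 4: error magnitude e = S_0/v_3 = S_0·∏_{j≠3}(α_3 − α_j) = 10·7 = 70 ≡ 4 (mod 11).
Step 5: correct position 3: c_3 = r_3 − e = 3 − 4 ≡ 10 (mod 11). Hence c = [3, 1, 10, 2, 4].
  Check: interpolating c through the α_i gives m(x) = 9 + 4·x (degree < 2) with m(α_i) = c_i for every i, so c is indeed a codeword.


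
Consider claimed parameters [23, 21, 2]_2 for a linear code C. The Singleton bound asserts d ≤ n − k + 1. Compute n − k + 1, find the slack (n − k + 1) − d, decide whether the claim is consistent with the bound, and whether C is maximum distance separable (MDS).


Singleton RHS = n − k + 1 = 3, slack = 1, bound satisfied, not MDS.

Singleton bound: d ≤ n − k + 1.
Here n = 23, k = 21, so n − k + 1 = 3.
Given d = 2, check d ≤ 3: YES.
Slack = (n − k + 1) − d = 1.
The code is NOT MDS (slack = 1 > 0).
Description: the claimed parameters are [23, 21, 2]_2; such a code would be non-MDS.


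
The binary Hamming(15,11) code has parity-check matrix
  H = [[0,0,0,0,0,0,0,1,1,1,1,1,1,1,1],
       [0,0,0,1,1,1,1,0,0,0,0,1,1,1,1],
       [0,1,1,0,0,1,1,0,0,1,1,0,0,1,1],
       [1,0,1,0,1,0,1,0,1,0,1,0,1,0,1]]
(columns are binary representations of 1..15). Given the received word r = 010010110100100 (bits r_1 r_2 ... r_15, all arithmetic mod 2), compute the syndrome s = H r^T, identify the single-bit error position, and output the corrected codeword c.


s = (1, 1, 1, 1)^T, error position = 15, corrected codeword c = 010010110100101

Compute s = H r^T mod 2 one row at a time:
  s_1 = 1 + 0 + 1 + 0 + 0 + 1 + 0 + 0 = 3 ≡ 1 (mod 2).
  s_2 = 0 + 1 + 0 + 1 + 0 + 1 + 0 + 0 = 3 ≡ 1 (mod 2).
  s_3 = 1 + 0 + 0 + 1 + 1 + 0 + 0 + 0 = 3 ≡ 1 (mod 2).
  s_4 = 0 + 0 + 1 + 1 + 0 + 0 + 1 + 0 = 3 ≡ 1 (mod 2).
s = (1, 1, 1, 1)^T — this equals column 15 of H (binary 1111), so error is at position 15.
Correct: flip bit 15 of r = 010010110100100 to get c = 010010110100101.


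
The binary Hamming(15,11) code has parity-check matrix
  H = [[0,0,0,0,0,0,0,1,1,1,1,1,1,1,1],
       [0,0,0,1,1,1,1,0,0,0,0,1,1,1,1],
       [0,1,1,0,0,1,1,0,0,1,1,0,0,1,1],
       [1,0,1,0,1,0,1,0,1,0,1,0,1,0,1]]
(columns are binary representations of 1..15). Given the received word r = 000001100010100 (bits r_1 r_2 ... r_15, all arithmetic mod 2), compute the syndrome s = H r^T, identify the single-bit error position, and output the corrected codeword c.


s = (0, 1, 1, 1)^T, error position = 7, corrected codeword c = 000001000010100

Compute s = H r^T mod 2 one row at a time:
  s_1 = 0 + 0 + 0 + 1 + 0 + 1 + 0 + 0 = 2 ≡ 0 (mod 2).
  s_2 = 0 + 0 + 1 + 1 + 0 + 1 + 0 + 0 = 3 ≡ 1 (mod 2).
  s_3 = 0 + 0 + 1 + 1 + 0 + 1 + 0 + 0 = 3 ≡ 1 (mod 2).
  s_4 = 0 + 0 + 0 + 1 + 0 + 1 + 1 + 0 = 3 ≡ 1 (mod 2).
s = (0, 1, 1, 1)^T — this equals column 7 of H (binary 0111), so error is at position 7.
Correct: flip bit 7 of r = 000001100010100 to get c = 000001000010100.


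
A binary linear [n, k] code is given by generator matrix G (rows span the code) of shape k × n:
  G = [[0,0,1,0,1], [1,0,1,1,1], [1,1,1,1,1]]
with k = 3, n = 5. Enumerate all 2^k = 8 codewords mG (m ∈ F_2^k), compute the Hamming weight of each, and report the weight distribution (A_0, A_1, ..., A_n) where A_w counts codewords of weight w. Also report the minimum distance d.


Weight distribution: A_0 = 1, A_1 = 1, A_2 = 2, A_3 = 2, A_4 = 1, A_5 = 1. Minimum distance d = 1.

Enumerate all 2^3 = 8 messages m ∈ F_2^3.
For each, compute codeword c = mG in F_2^5, then tally its weight.
  m = 000 → c = 00000, weight = 0.
  m = 100 → c = 00101, weight = 2.
  m = 010 → c = 10111, weight = 4.
  m = 110 → c = 10010, weight = 2.
  m = 001 → c = 11111, weight = 5.
  m = 101 → c = 11010, weight = 3.
  m = 011 → c = 01000, weight = 1.
  m = 111 → c = 01101, weight = 3.
Tally weights:
  weight 0: 1 codewords.
  weight 1: 1 codewords.
  weight 2: 2 codewords.
  weight 3: 2 codewords.
  weight 4: 1 codewords.
  weight 5: 1 codewords.
Minimum distance d = smallest w > 0 with A_w > 0 = 1.
Sanity: Σ A_w = 8 = 2^3 = 8 ✓.


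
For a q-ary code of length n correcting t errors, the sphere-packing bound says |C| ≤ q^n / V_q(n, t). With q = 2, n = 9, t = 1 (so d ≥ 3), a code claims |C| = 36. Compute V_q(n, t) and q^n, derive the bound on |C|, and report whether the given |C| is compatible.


V_q(n, t) = 10, q^n = 512, Hamming bound = 51, |C| = 36 ≤ bound (satisfied).

Step 1: Compute V_q(n, t) = Σ_{j=0}^1 C(n, j) (q−1)^j.
  j = 0: C(9,0)·(1)^0 = 1·1 = 1.
  j = 1: C(9,1)·(1)^1 = 9·1 = 9.
  V_q(n, t) = 1 + 9 = 10.
Step 2: q^n = 2^9 = 512.
Step 3: Hamming bound ⌊q^n / V_q(n,t)⌋ = ⌊512/10⌋ = 51.
Step 4: Compare |C| = 36 to 51: satisfied.
The claimed |C| lies below the Hamming bound.


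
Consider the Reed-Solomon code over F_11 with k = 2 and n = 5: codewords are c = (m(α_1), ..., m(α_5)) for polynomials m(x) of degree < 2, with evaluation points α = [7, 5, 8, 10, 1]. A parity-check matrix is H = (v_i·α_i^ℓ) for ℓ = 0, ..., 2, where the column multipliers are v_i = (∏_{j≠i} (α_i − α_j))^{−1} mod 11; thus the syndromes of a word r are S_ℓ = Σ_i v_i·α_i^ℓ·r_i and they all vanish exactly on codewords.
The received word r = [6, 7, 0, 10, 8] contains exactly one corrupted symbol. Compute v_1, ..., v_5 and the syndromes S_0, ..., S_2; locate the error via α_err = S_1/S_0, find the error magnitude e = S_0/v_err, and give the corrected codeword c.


S = (2, 2, 2), error at position 5, error magnitude e = 10, c = [6, 7, 0, 10, 9].

Step 1: column multipliers v_i = (∏_{j≠i}(α_i − α_j))^{−1} mod 11.
  i = 1 (α = 7): (7−5)(7−8)(7−10)(7−1) = 2·(−1)·(−3)·6 = 36 ≡ 3, so v_1 = 3^{−1} = 4 (mod 11).
  i = 2 (α = 5): (5−7)(5−8)(5−10)(5−1) = (−2)·(−3)·(−5)·4 = −120 ≡ 1, so v_2 = 1^{−1} = 1 (mod 11).
  i = 3 (α = 8): (8−7)(8−5)(8−10)(8−1) = 1·3·(−2)·7 = −42 ≡ 2, so v_3 = 2^{−1} = 6 (mod 11).
  i = 4 (α = 10): (10−7)(10−5)(10−8)(10−1) = 3·5·2·9 = 270 ≡ 6, so v_4 = 6^{−1} = 2 (mod 11).
  i = 5 (α = 1): (1−7)(1−5)(1−8)(1−10) = (−6)·(−4)·(−7)·(−9) = 1512 ≡ 5, so v_5 = 5^{−1} = 9 (mod 11).
  v = [4, 1, 6, 2, 9].
Step 2: syndromes of r = [6, 7, 0, 10, 8] (all sums mod 11).
  S_0 = Σ v_i r_i = 4·6 + 1·7 + 6·0 + 2·10 + 9·8 = 123 ≡ 2.
  S_1 = Σ v_i α_i r_i = 4·7·6 + 1·5·7 + 6·8·0 + 2·10·10 + 9·1·8 = 475 ≡ 2.
  α_i^2 mod 11 = [5, 3, 9, 1, 1].
  S_2 = Σ v_i α_i^2 r_i = 4·5·6 + 1·3·7 + 6·9·0 + 2·1·10 + 9·1·8 = 233 ≡ 2.
  S = (2, 2, 2) ≠ 0, so r is not a codeword (an error is present).
Step 3: locate the error. For a single error e at position i, S_ℓ = v_i·e·α_i^ℓ, so α_err = S_1/S_0.
  S_0^{−1} = 2^{−1} = 6 (mod 11), so α_err = 2·6 = 12 ≡ 1 = α_5. Error position i = 5.
  Consistency check: S_2/S_1 = 2·6 = 12 ≡ 1 = α_err ✓ (single-error assumption holds).
Step 4: error magnitude e = S_0/v_5 = S_0·∏_{j≠5}(α_5 − α_j) = 2·5 = 10 ≡ 10 (mod 11).
Step 5: correct position 5: c_5 = r_5 − e = 8 − 10 ≡ 9 (mod 11). Hence c = [6, 7, 0, 10, 9].
  Check: interpolating c through the α_i gives m(x) = 4 + 5·x (degree < 2) with m(α_i) = c_i for every i, so c is indeed a codeword.


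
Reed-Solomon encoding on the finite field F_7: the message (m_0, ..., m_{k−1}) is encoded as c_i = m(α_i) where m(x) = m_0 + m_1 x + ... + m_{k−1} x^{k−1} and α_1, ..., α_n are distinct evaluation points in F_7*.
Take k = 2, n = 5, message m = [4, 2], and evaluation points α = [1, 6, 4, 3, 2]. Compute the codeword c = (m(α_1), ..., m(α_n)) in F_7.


c = [6, 2, 5, 3, 1]

Message polynomial: m(x) = 4 + 2·x (mod 7).
For each evaluation point α_i, compute m(α_i) mod 7:
  α_1 = 1: Horner steps 2 → 6, so m(1) = 6.
  α_2 = 6: Horner steps 2 → 2, so m(6) = 2.
  α_3 = 4: Horner steps 2 → 5, so m(4) = 5.
  α_4 = 3: Horner steps 2 → 3, so m(3) = 3.
  α_5 = 2: Horner steps 2 → 1, so m(2) = 1.
Codeword c = [6, 2, 5, 3, 1] ∈ F_7^5.


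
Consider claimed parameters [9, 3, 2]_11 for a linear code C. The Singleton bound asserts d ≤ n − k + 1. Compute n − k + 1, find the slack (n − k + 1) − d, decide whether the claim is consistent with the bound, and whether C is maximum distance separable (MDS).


Singleton RHS = n − k + 1 = 7, slack = 5, bound satisfied, not MDS.

Singleton bound: d ≤ n − k + 1.
Here n = 9, k = 3, so n − k + 1 = 7.
Given d = 2, check d ≤ 7: YES.
Slack = (n − k + 1) − d = 5.
The code is NOT MDS (slack = 5 > 0).
Description: the claimed parameters are [9, 3, 2]_11; such a code would be non-MDS.


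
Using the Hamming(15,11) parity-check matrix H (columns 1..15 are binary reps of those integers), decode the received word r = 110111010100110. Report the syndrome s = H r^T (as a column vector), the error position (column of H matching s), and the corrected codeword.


s = (0, 1, 0, 1)^T, error position = 5, corrected codeword c = 110101010100110

Compute s = H r^T mod 2 one row at a time:
  s_1 = 1 + 0 + 1 + 0 + 0 + 1 + 1 + 0 = 4 ≡ 0 (mod 2).
  s_2 = 1 + 1 + 1 + 0 + 0 + 1 + 1 + 0 = 5 ≡ 1 (mod 2).
  s_3 = 1 + 0 + 1 + 0 + 1 + 0 + 1 + 0 = 4 ≡ 0 (mod 2).
  s_4 = 1 + 0 + 1 + 0 + 0 + 0 + 1 + 0 = 3 ≡ 1 (mod 2).
s = (0, 1, 0, 1)^T — this equals column 5 of H (binary 0101), so error is at position 5.
Correct: flip bit 5 of r = 110111010100110 to get c = 110101010100110.


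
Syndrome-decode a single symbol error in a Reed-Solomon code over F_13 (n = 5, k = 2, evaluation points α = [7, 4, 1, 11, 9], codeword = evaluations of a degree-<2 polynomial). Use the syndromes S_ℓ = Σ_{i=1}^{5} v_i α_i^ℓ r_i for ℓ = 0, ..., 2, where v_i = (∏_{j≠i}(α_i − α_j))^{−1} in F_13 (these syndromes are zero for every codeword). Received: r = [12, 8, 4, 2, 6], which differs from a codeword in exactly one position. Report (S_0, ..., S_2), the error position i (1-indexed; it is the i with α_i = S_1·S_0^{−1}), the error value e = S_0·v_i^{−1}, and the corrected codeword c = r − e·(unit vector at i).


S = (2, 9, 8), error at position 4, error magnitude e = 2, c = [12, 8, 4, 0, 6].

Step 1: column multipliers v_i = (∏_{j≠i}(α_i − α_j))^{−1} mod 13.
  i = 1 (α = 7): (7−4)(7−1)(7−11)(7−9) = 3·6·(−4)·(−2) = 144 ≡ 1, so v_1 = 1^{−1} = 1 (mod 13).
  i = 2 (α = 4): (4−7)(4−1)(4−11)(4−9) = (−3)·3·(−7)·(−5) = −315 ≡ 10, so v_2 = 10^{−1} = 4 (mod 13).
  i = 3 (α = 1): (1−7)(1−4)(1−11)(1−9) = (−6)·(−3)·(−10)·(−8) = 1440 ≡ 10, so v_3 = 10^{−1} = 4 (mod 13).
  i = 4 (α = 11): (11−7)(11−4)(11−1)(11−9) = 4·7·10·2 = 560 ≡ 1, so v_4 = 1^{−1} = 1 (mod 13).
  i = 5 (α = 9): (9−7)(9−4)(9−1)(9−11) = 2·5·8·(−2) = −160 ≡ 9, so v_5 = 9^{−1} = 3 (mod 13).
  v = [1, 4, 4, 1, 3].
Step 2: syndromes of r = [12, 8, 4, 2, 6] (all sums mod 13).
  S_0 = Σ v_i r_i = 1·12 + 4·8 + 4·4 + 1·2 + 3·6 = 80 ≡ 2.
  S_1 = Σ v_i α_i r_i = 1·7·12 + 4·4·8 + 4·1·4 + 1·11·2 + 3·9·6 = 412 ≡ 9.
  α_i^2 mod 13 = [10, 3, 1, 4, 3].
  S_2 = Σ v_i α_i^2 r_i = 1·10·12 + 4·3·8 + 4·1·4 + 1·4·2 + 3·3·6 = 294 ≡ 8.
  S = (2, 9, 8) ≠ 0, so r is not a codeword (an error is present).
Step 3: locate the error. For a single error e at position i, S_ℓ = v_i·e·α_i^ℓ, so α_err = S_1/S_0.
  S_0^{−1} = 2^{−1} = 7 (mod 13), so α_err = 9·7 = 63 ≡ 11 = α_4. Error position i = 4.
  Consistency check: S_2/S_1 = 8·3 = 24 ≡ 11 = α_err ✓ (single-error assumption holds).
Step 4: error magnitude e = S_0/v_4 = S_0·∏_{j≠4}(α_4 − α_j) = 2·1 = 2 ≡ 2 (mod 13).
Step 5: correct position 4: c_4 = r_4 − e = 2 − 2 ≡ 0 (mod 13). Hence c = [12, 8, 4, 0, 6].
  Check: interpolating c through the α_i gives m(x) = 7 + 10·x (degree < 2) with m(α_i) = c_i for every i, so c is indeed a codeword.


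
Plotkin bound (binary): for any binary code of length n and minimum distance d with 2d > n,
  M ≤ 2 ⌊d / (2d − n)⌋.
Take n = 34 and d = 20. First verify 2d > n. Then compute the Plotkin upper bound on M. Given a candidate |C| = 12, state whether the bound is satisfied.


Plotkin bound M ≤ 6; given |C| = 12 > bound (violated).

Check applicability: 2d = 40, n = 34.
2d − n = 6 > 0, so Plotkin applies.
Compute d/(2d−n) = 20/6 ≈ 3.3333.
⌊d/(2d−n)⌋ = 3.
Plotkin bound: M ≤ 2·3 = 6.
Given |C| = 12, check: VIOLATED.
This |C| is above the Plotkin bound, so no binary code with n = 34, d = 20 and 12 codewords exists.


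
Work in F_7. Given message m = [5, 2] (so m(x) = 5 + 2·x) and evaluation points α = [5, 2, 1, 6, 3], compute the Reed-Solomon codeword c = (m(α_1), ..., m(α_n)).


c = [1, 2, 0, 3, 4]

Message polynomial: m(x) = 5 + 2·x (mod 7).
For each evaluation point α_i, compute m(α_i) mod 7:
  α_1 = 5: Horner steps 2 → 1, so m(5) = 1.
  α_2 = 2: Horner steps 2 → 2, so m(2) = 2.
  α_3 = 1: Horner steps 2 → 0, so m(1) = 0.
  α_4 = 6: Horner steps 2 → 3, so m(6) = 3.
  α_5 = 3: Horner steps 2 → 4, so m(3) = 4.
Codeword c = [1, 2, 0, 3, 4] ∈ F_7^5.


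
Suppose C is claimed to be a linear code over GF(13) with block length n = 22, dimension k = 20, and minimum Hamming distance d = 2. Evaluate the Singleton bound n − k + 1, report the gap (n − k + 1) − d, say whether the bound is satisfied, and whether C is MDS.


Singleton RHS = n − k + 1 = 3, slack = 1, bound satisfied, not MDS.

Singleton bound: d ≤ n − k + 1.
Here n = 22, k = 20, so n − k + 1 = 3.
Given d = 2, check d ≤ 3: YES.
Slack = (n − k + 1) − d = 1.
The code is NOT MDS (slack = 1 > 0).
Description: the claimed parameters are [22, 20, 2]_13; such a code would be non-MDS.


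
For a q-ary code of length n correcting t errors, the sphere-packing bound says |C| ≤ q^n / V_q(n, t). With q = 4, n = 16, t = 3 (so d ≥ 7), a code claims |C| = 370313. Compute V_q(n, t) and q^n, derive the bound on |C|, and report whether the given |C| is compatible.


V_q(n, t) = 16249, q^n = 4294967296, Hamming bound = 264321, |C| = 370313 > bound (violated).

Step 1: Compute V_q(n, t) = Σ_{j=0}^3 C(n, j) (q−1)^j.
  j = 0: C(16,0)·(3)^0 = 1·1 = 1.
  j = 1: C(16,1)·(3)^1 = 16·3 = 48.
  j = 2: C(16,2)·(3)^2 = 120·9 = 1080.
  j = 3: C(16,3)·(3)^3 = 560·27 = 15120.
  V_q(n, t) = 1 + 48 + 1080 + 15120 = 16249.
Step 2: q^n = 4^16 = 4294967296.
Step 3: Hamming bound ⌊q^n / V_q(n,t)⌋ = ⌊4294967296/16249⌋ = 264321.
Step 4: Compare |C| = 370313 to 264321: violated.
The claimed |C| lies above the Hamming bound, so no 4-ary code of length 16 with d ≥ 7 can have 370313 codewords.


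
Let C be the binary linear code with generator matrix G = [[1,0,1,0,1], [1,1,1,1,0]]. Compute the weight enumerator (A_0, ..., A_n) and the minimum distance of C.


Weight distribution: A_0 = 1, A_3 = 2, A_4 = 1. Minimum distance d = 3.

Enumerate all 2^2 = 4 messages m ∈ F_2^2.
For each, compute codeword c = mG in F_2^5, then tally its weight.
  m = 00 → c = 00000, weight = 0.
  m = 10 → c = 10101, weight = 3.
  m = 01 → c = 11110, weight = 4.
  m = 11 → c = 01011, weight = 3.
Tally weights:
  weight 0: 1 codewords.
  weight 3: 2 codewords.
  weight 4: 1 codewords.
Minimum distance d = smallest w > 0 with A_w > 0 = 3.
Sanity: Σ A_w = 4 = 2^2 = 4 ✓.


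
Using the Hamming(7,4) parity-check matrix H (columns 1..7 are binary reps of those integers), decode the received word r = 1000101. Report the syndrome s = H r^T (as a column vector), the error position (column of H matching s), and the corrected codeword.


s = (0, 1, 1)^T, error position = 3, corrected codeword c = 1010101

Compute s = H r^T mod 2 one row at a time:
  s_1 = 0 + 1 + 0 + 1 = 2 ≡ 0 (mod 2).
  s_2 = 0 + 0 + 0 + 1 = 1 ≡ 1 (mod 2).
  s_3 = 1 + 0 + 1 + 1 = 3 ≡ 1 (mod 2).
s = (0, 1, 1)^T — this equals column 3 of H (binary 011), so error is at position 3.
Correct: flip bit 3 of r = 1000101 to get c = 1010101.


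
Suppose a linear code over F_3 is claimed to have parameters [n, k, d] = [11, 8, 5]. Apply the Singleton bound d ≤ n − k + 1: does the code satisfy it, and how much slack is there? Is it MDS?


Singleton RHS = n − k + 1 = 4, slack = -1, bound violated (no such code; not MDS).

Singleton bound: d ≤ n − k + 1.
Here n = 11, k = 8, so n − k + 1 = 4.
Given d = 5, check d ≤ 4: NO.
Slack = (n − k + 1) − d = -1.
The slack is negative: d = 5 exceeds n − k + 1 = 4 by 1, so the Singleton bound is violated and no linear [11, 8, 5]_3 code can exist. In particular it is not MDS (MDS requires d = n − k + 1 exactly).
Description: the claimed parameters are [11, 8, 5]_3; such a code would be impossible (violates the Singleton bound).


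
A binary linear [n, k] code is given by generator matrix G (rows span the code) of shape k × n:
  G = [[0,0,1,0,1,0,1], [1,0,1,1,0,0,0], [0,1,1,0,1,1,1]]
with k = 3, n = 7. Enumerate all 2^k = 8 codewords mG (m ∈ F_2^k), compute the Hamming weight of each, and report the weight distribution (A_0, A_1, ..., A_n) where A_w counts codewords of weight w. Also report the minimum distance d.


Weight distribution: A_0 = 1, A_2 = 1, A_3 = 2, A_4 = 1, A_5 = 2, A_6 = 1. Minimum distance d = 2.

Enumerate all 2^3 = 8 messages m ∈ F_2^3.
For each, compute codeword c = mG in F_2^7, then tally its weight.
  m = 000 → c = 0000000, weight = 0.
  m = 100 → c = 0010101, weight = 3.
  m = 010 → c = 1011000, weight = 3.
  m = 110 → c = 1001101, weight = 4.
  m = 001 → c = 0110111, weight = 5.
  m = 101 → c = 0100010, weight = 2.
  m = 011 → c = 1101111, weight = 6.
  m = 111 → c = 1111010, weight = 5.
Tally weights:
  weight 0: 1 codewords.
  weight 2: 1 codewords.
  weight 3: 2 codewords.
  weight 4: 1 codewords.
  weight 5: 2 codewords.
  weight 6: 1 codewords.
Minimum distance d = smallest w > 0 with A_w > 0 = 2.
Sanity: Σ A_w = 8 = 2^3 = 8 ✓.


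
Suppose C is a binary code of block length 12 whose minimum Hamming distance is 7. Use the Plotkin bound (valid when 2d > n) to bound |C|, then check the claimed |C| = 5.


Plotkin bound M ≤ 6; given |C| = 5 ≤ bound (satisfied).

Check applicability: 2d = 14, n = 12.
2d − n = 2 > 0, so Plotkin applies.
Compute d/(2d−n) = 7/2 ≈ 3.5000.
⌊d/(2d−n)⌋ = 3.
Plotkin bound: M ≤ 2·3 = 6.
Given |C| = 5, check: satisfied.
This |C| is below the Plotkin bound.


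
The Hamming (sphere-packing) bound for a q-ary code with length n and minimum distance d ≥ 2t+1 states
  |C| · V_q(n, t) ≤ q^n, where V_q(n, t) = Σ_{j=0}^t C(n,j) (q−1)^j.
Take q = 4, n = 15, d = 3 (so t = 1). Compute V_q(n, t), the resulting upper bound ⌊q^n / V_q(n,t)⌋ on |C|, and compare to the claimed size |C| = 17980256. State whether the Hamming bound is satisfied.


V_q(n, t) = 46, q^n = 1073741824, Hamming bound = 23342213, |C| = 17980256 ≤ bound (satisfied).

Step 1: Compute V_q(n, t) = Σ_{j=0}^1 C(n, j) (q−1)^j.
  j = 0: C(15,0)·(3)^0 = 1·1 = 1.
  j = 1: C(15,1)·(3)^1 = 15·3 = 45.
  V_q(n, t) = 1 + 45 = 46.
Step 2: q^n = 4^15 = 1073741824.
Step 3: Hamming bound ⌊q^n / V_q(n,t)⌋ = ⌊1073741824/46⌋ = 23342213.
Step 4: Compare |C| = 17980256 to 23342213: satisfied.
The claimed |C| lies below the Hamming bound.


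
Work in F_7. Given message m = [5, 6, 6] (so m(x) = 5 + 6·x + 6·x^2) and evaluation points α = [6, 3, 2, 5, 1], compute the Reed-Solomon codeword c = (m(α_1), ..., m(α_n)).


c = [5, 0, 6, 3, 3]

Message polynomial: m(x) = 5 + 6·x + 6·x^2 (mod 7).
For each evaluation point α_i, compute m(α_i) mod 7:
  α_1 = 6: Horner steps 6 → 0 → 5, so m(6) = 5.
  α_2 = 3: Horner steps 6 → 3 → 0, so m(3) = 0.
  α_3 = 2: Horner steps 6 → 4 → 6, so m(2) = 6.
  α_4 = 5: Horner steps 6 → 1 → 3, so m(5) = 3.
  α_5 = 1: Horner steps 6 → 5 → 3, so m(1) = 3.
Codeword c = [5, 0, 6, 3, 3] ∈ F_7^5.


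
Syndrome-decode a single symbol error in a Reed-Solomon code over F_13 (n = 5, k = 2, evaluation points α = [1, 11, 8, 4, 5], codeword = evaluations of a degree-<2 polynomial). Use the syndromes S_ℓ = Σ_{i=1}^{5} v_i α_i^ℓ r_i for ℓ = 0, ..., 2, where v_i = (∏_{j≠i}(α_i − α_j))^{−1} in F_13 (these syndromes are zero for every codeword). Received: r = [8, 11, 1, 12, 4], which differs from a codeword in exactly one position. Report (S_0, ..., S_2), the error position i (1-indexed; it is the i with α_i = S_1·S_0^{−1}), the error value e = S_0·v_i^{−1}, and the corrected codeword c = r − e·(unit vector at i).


S = (1, 4, 3), error at position 4, error magnitude e = 7, c = [8, 11, 1, 5, 4].

Step 1: column multipliers v_i = (∏_{j≠i}(α_i − α_j))^{−1} mod 13.
  i = 1 (α = 1): (1−11)(1−8)(1−4)(1−5) = (−10)·(−7)·(−3)·(−4) = 840 ≡ 8, so v_1 = 8^{−1} = 5 (mod 13).
  i = 2 (α = 11): (11−1)(11−8)(11−4)(11−5) = 10·3·7·6 = 1260 ≡ 12, so v_2 = 12^{−1} = 12 (mod 13).
  i = 3 (α = 8): (8−1)(8−11)(8−4)(8−5) = 7·(−3)·4·3 = −252 ≡ 8, so v_3 = 8^{−1} = 5 (mod 13).
  i = 4 (α = 4): (4−1)(4−11)(4−8)(4−5) = 3·(−7)·(−4)·(−1) = −84 ≡ 7, so v_4 = 7^{−1} = 2 (mod 13).
  i = 5 (α = 5): (5−1)(5−11)(5−8)(5−4) = 4·(−6)·(−3)·1 = 72 ≡ 7, so v_5 = 7^{−1} = 2 (mod 13).
  v = [5, 12, 5, 2, 2].
Step 2: syndromes of r = [8, 11, 1, 12, 4] (all sums mod 13).
  S_0 = Σ v_i r_i = 5·8 + 12·11 + 5·1 + 2·12 + 2·4 = 209 ≡ 1.
  S_1 = Σ v_i α_i r_i = 5·1·8 + 12·11·11 + 5·8·1 + 2·4·12 + 2·5·4 = 1668 ≡ 4.
  α_i^2 mod 13 = [1, 4, 12, 3, 12].
  S_2 = Σ v_i α_i^2 r_i = 5·1·8 + 12·4·11 + 5·12·1 + 2·3·12 + 2·12·4 = 796 ≡ 3.
  S = (1, 4, 3) ≠ 0, so r is not a codeword (an error is present).
Step 3: locate the error. For a single error e at position i, S_ℓ = v_i·e·α_i^ℓ, so α_err = S_1/S_0.
  S_0^{−1} = 1^{−1} = 1 (mod 13), so α_err = 4·1 = 4 ≡ 4 = α_4. Error position i = 4.
  Consistency check: S_2/S_1 = 3·10 = 30 ≡ 4 = α_err ✓ (single-error assumption holds).
Step 4: error magnitude e = S_0/v_4 = S_0·∏_{j≠4}(α_4 − α_j) = 1·7 = 7 ≡ 7 (mod 13).
Step 5: correct position 4: c_4 = r_4 − e = 12 − 7 ≡ 5 (mod 13). Hence c = [8, 11, 1, 5, 4].
  Check: interpolating c through the α_i gives m(x) = 9 + 12·x (degree < 2) with m(α_i) = c_i for every i, so c is indeed a codeword.


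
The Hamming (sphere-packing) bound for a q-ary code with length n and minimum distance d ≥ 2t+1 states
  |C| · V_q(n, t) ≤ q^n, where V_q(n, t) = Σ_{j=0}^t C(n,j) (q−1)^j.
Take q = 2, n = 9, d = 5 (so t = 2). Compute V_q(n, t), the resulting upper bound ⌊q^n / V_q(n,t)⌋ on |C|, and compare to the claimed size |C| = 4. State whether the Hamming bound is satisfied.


V_q(n, t) = 46, q^n = 512, Hamming bound = 11, |C| = 4 ≤ bound (satisfied).

Step 1: Compute V_q(n, t) = Σ_{j=0}^2 C(n, j) (q−1)^j.
  j = 0: C(9,0)·(1)^0 = 1·1 = 1.
  j = 1: C(9,1)·(1)^1 = 9·1 = 9.
  j = 2: C(9,2)·(1)^2 = 36·1 = 36.
  V_q(n, t) = 1 + 9 + 36 = 46.
Step 2: q^n = 2^9 = 512.
Step 3: Hamming bound ⌊q^n / V_q(n,t)⌋ = ⌊512/46⌋ = 11.
Step 4: Compare |C| = 4 to 11: satisfied.
The claimed |C| lies below the Hamming bound.


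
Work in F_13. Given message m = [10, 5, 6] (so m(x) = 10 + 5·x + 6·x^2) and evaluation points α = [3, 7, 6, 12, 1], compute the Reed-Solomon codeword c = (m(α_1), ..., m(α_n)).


c = [1, 1, 9, 11, 8]

Message polynomial: m(x) = 10 + 5·x + 6·x^2 (mod 13).
For each evaluation point α_i, compute m(α_i) mod 13:
  α_1 = 3: Horner steps 6 → 10 → 1, so m(3) = 1.
  α_2 = 7: Horner steps 6 → 8 → 1, so m(7) = 1.
  α_3 = 6: Horner steps 6 → 2 → 9, so m(6) = 9.
  α_4 = 12: Horner steps 6 → 12 → 11, so m(12) = 11.
  α_5 = 1: Horner steps 6 → 11 → 8, so m(1) = 8.
Codeword c = [1, 1, 9, 11, 8] ∈ F_13^5.
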